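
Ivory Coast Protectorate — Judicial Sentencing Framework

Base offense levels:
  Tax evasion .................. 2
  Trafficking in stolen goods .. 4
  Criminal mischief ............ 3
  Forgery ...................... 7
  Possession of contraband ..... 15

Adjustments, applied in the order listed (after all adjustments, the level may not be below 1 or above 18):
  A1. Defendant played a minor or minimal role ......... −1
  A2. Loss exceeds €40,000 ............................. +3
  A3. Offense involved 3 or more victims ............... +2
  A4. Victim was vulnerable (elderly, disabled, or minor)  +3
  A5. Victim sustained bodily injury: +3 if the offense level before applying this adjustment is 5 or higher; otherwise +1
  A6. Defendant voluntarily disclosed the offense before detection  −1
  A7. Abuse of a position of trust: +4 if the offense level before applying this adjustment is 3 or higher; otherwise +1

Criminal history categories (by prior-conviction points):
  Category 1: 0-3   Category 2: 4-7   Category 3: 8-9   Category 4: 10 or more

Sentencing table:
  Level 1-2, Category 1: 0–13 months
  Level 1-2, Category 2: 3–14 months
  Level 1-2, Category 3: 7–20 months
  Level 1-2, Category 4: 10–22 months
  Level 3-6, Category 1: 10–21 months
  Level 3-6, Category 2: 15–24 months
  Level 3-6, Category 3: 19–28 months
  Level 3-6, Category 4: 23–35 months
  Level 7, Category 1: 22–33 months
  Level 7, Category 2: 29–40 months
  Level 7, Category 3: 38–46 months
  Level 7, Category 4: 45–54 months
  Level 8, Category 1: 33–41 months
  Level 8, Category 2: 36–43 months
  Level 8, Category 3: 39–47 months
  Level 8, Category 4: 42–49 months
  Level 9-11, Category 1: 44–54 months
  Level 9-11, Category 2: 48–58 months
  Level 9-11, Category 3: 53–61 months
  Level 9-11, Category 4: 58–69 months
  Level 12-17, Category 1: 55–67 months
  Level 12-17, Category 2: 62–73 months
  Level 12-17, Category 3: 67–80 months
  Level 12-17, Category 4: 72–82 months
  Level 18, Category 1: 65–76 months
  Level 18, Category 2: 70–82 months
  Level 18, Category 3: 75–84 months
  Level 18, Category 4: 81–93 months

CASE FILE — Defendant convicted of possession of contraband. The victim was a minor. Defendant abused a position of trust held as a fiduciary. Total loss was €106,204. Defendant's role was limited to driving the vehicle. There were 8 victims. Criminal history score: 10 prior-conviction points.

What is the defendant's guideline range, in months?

81-93 months

Base offense level for possession of contraband: 15.
A1 applies: 15 − 1 = 14.
A2 applies: 14 + 3 = 17.
A3 applies: 17 + 2 = 19.
A4 applies: 19 + 3 = 22.
A5 does not apply.
A7 applies (level before this adjustment is 22 ≥ 3, so +4): 22 + 4 = 26.
Level 26 exceeds the maximum of 18; capped at 18.
Final offense level: 18.
Criminal history: 10 prior points → Category 4 (10+).
Level 18 falls in the 18 band.
Grid: Level 18 × Category 4 = 81-93 months.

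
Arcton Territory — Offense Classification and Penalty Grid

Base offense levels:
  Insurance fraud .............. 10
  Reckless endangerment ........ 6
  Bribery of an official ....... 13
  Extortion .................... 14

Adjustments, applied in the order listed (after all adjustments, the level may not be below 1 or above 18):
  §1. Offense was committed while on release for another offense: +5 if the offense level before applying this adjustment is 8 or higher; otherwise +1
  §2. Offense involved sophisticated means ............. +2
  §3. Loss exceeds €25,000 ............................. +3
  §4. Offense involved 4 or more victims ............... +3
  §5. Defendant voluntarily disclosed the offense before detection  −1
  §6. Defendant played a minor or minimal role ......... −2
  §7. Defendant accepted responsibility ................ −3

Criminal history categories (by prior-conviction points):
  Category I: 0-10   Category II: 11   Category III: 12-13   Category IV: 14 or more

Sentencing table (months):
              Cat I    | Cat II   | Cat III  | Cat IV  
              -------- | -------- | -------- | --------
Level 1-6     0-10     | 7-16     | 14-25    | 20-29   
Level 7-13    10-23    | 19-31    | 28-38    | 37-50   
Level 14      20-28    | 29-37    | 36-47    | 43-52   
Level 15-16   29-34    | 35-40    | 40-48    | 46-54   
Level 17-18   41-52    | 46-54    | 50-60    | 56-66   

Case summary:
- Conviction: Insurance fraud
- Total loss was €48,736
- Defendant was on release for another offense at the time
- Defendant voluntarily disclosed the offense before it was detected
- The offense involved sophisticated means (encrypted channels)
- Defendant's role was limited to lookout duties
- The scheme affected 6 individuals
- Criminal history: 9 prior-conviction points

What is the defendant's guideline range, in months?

Base offense level for insurance fraud: 10.
§1 applies (level before this adjustment is 10 ≥ 8, so +5): 10 + 5 = 15.
§2 applies: 15 + 2 = 17.
§3 applies: 17 + 3 = 20.
§4 applies: 20 + 3 = 23.
§5 applies: 23 − 1 = 22.
§6 applies: 22 − 2 = 20.
Level 20 exceeds the maximum of 18; capped at 18.
Final offense level: 18.
Criminal history: 9 prior points → Category I (0-10).
Level 18 falls in the 17-18 band.
Grid: Level 17-18 × Category I = 41-52 months.

41-52 months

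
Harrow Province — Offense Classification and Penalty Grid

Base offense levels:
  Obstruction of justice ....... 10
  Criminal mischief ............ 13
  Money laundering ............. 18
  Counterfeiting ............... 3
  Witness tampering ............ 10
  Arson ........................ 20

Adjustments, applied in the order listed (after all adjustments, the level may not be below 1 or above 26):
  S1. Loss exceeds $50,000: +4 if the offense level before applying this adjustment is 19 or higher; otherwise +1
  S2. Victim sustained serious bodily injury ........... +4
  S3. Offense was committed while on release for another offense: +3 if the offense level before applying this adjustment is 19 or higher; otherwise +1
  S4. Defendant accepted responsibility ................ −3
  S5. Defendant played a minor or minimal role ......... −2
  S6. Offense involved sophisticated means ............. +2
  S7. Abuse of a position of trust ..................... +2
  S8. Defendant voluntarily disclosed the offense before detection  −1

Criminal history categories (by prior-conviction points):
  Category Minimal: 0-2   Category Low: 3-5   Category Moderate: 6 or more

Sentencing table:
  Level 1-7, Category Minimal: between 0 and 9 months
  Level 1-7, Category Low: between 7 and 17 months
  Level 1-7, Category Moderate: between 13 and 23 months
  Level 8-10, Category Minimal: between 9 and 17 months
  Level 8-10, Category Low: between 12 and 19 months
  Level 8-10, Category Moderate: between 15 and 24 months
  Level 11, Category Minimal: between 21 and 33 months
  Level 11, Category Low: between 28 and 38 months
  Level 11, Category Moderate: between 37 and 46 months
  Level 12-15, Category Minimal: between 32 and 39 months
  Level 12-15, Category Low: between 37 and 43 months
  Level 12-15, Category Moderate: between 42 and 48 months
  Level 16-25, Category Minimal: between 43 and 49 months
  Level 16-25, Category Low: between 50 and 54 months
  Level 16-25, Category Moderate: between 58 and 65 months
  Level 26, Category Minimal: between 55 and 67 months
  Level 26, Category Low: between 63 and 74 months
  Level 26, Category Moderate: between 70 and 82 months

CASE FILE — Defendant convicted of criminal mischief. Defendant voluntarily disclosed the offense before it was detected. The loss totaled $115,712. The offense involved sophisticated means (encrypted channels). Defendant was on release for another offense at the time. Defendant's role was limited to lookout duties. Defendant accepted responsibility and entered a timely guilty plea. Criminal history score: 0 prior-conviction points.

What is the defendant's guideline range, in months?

21-33 months

Base offense level for criminal mischief: 13.
S1 applies (level before this adjustment is 13 < 19, so +1): 13 + 1 = 14.
S2 does not apply.
S3 applies (level before this adjustment is 14 < 19, so +1): 14 + 1 = 15.
S4 applies: 15 − 3 = 12.
S5 applies: 12 − 2 = 10.
S6 applies: 10 + 2 = 12.
S8 applies: 12 − 1 = 11.
Final offense level: 11.
Criminal history: 0 prior points → Category Minimal (0-2).
Level 11 falls in the 11 band.
Grid: Level 11 × Category Minimal = 21-33 months.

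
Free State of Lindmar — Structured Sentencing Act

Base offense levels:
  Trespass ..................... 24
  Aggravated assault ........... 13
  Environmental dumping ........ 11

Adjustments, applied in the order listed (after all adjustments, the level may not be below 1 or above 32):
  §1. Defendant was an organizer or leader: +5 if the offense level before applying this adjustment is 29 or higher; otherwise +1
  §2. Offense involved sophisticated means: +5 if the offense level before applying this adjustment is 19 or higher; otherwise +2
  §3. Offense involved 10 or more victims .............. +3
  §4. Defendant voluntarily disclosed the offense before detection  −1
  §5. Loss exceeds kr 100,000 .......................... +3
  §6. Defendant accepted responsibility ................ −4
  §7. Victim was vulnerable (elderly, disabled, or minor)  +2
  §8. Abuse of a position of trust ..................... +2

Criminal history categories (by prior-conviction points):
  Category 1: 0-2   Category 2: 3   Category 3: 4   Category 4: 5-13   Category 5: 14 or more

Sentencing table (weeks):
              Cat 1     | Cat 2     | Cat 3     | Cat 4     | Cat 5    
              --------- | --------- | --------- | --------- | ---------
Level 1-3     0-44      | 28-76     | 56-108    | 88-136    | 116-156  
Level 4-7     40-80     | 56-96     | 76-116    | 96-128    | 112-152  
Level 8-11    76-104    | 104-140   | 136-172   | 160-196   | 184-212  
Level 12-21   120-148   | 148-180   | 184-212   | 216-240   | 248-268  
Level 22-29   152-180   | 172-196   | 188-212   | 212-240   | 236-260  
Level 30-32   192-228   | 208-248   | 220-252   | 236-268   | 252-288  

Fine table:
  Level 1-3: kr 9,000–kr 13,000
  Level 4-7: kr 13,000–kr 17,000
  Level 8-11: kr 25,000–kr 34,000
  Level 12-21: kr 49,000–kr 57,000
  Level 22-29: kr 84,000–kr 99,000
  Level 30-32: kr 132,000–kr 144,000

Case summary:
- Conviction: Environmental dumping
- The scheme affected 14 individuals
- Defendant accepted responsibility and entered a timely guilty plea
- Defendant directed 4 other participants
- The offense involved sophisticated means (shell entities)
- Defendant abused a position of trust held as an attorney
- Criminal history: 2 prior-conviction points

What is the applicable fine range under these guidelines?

Base offense level for environmental dumping: 11.
§1 applies (level before this adjustment is 11 < 29, so +1): 11 + 1 = 12.
§2 applies (level before this adjustment is 12 < 19, so +2): 12 + 2 = 14.
§3 applies: 14 + 3 = 17.
§5 does not apply.
§6 applies: 17 − 4 = 13.
§7 does not apply.
§8 applies: 13 + 2 = 15.
Final offense level: 15.
Level 15 falls in the 12-21 band.
Fine table: Level 12-21 → kr 49,000–kr 57,000.

kr 49,000–kr 57,000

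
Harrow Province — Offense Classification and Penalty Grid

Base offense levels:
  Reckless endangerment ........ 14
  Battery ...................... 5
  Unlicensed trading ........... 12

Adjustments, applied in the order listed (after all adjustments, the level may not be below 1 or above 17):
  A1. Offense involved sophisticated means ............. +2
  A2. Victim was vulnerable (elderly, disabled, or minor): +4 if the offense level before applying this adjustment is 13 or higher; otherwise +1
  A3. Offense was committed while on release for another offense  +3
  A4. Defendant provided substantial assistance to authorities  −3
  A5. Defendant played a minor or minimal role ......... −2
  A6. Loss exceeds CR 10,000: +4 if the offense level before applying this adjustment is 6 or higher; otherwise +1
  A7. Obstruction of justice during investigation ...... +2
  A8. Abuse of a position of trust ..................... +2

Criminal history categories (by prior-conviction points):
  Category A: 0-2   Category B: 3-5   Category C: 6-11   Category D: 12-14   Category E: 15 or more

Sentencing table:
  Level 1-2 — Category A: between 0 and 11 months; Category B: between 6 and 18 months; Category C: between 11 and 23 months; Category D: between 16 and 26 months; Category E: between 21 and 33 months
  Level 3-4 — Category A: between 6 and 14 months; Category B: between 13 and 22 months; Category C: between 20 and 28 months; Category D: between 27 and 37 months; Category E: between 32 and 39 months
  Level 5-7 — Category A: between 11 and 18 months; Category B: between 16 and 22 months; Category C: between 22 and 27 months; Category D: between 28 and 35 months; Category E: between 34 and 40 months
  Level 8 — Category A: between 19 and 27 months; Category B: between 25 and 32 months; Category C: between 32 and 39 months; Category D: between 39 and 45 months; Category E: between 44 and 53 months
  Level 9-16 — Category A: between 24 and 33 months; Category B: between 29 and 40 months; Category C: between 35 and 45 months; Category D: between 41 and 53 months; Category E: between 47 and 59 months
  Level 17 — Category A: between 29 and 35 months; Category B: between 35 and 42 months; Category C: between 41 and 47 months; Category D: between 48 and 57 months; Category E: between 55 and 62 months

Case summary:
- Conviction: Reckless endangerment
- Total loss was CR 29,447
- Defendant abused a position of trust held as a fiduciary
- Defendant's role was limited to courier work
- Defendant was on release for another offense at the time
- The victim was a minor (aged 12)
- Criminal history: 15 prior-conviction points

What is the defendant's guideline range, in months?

Base offense level for reckless endangerment: 14.
A1 does not apply.
A2 applies (level before this adjustment is 14 ≥ 13, so +4): 14 + 4 = 18.
A3 applies: 18 + 3 = 21.
A5 applies: 21 − 2 = 19.
A6 applies (level before this adjustment is 19 ≥ 6, so +4): 19 + 4 = 23.
A7 does not apply.
A8 applies: 23 + 2 = 25.
Level 25 exceeds the maximum of 17; capped at 17.
Final offense level: 17.
Criminal history: 15 prior points → Category E (15+).
Level 17 falls in the 17 band.
Grid: Level 17 × Category E = 55-62 months.

55-62 months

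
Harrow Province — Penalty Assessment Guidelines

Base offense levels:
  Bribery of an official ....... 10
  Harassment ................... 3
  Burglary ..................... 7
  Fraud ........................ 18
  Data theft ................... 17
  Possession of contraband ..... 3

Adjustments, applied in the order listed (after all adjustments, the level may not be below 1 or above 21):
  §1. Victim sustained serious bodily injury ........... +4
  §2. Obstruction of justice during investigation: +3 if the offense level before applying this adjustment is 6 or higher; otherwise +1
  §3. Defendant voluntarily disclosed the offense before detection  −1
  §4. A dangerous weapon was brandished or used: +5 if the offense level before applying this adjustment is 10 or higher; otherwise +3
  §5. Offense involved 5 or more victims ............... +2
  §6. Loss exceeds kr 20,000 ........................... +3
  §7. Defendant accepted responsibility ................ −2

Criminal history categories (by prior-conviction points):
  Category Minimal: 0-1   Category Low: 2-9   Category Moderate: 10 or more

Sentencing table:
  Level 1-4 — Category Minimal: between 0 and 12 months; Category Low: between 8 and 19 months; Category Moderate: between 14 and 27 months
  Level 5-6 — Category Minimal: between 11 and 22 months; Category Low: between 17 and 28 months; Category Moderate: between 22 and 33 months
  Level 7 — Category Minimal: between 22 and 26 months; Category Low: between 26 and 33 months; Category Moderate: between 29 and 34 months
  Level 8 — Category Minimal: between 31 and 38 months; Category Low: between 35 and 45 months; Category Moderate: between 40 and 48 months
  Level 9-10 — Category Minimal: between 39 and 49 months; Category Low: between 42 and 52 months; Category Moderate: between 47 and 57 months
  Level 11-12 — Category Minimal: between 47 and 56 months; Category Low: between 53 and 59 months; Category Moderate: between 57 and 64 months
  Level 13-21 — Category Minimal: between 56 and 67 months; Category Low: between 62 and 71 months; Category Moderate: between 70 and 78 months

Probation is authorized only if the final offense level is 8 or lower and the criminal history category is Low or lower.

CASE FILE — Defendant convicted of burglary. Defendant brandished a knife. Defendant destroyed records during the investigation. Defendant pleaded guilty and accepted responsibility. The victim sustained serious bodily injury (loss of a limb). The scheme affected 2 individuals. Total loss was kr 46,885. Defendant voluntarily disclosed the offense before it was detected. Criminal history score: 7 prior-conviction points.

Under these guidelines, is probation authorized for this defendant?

No

Base offense level for burglary: 7.
§1 applies: 7 + 4 = 11.
§2 applies (level before this adjustment is 11 ≥ 6, so +3): 11 + 3 = 14.
§3 applies: 14 − 1 = 13.
§4 applies (level before this adjustment is 13 ≥ 10, so +5): 13 + 5 = 18.
§5 does not apply.
§6 applies: 18 + 3 = 21.
§7 applies: 21 − 2 = 19.
Final offense level: 19.
Criminal history: 7 prior points → Category Low (2-9).
Level 19 falls in the 13-21 band.
Grid: Level 13-21 × Category Low = 62-71 months.
Probation check: level 19 > 8 and category Low ≤ Low → not eligible.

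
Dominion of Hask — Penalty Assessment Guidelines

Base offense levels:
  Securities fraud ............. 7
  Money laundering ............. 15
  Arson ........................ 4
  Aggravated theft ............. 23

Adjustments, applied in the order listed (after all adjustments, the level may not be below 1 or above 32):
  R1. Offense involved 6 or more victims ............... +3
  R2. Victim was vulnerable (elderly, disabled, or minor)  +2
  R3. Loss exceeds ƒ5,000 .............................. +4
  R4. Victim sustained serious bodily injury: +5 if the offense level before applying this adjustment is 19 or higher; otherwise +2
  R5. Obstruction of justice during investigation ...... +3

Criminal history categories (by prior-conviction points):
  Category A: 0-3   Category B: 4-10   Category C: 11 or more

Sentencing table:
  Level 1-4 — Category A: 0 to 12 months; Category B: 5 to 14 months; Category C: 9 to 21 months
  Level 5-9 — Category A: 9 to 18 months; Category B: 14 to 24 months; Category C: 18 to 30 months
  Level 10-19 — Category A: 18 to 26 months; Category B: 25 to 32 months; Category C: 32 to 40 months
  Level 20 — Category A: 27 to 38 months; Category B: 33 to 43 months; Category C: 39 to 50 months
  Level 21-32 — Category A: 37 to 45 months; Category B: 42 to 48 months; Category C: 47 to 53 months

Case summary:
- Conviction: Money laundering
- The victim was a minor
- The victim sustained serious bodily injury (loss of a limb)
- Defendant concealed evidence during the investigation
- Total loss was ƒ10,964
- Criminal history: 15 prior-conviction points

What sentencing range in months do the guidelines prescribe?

Base offense level for money laundering: 15.
R2 applies: 15 + 2 = 17.
R3 applies: 17 + 4 = 21.
R4 applies (level before this adjustment is 21 ≥ 19, so +5): 21 + 5 = 26.
R5 applies: 26 + 3 = 29.
Final offense level: 29.
Criminal history: 15 prior points → Category C (11+).
Level 29 falls in the 21-32 band.
Grid: Level 21-32 × Category C = 47-53 months.

47-53 months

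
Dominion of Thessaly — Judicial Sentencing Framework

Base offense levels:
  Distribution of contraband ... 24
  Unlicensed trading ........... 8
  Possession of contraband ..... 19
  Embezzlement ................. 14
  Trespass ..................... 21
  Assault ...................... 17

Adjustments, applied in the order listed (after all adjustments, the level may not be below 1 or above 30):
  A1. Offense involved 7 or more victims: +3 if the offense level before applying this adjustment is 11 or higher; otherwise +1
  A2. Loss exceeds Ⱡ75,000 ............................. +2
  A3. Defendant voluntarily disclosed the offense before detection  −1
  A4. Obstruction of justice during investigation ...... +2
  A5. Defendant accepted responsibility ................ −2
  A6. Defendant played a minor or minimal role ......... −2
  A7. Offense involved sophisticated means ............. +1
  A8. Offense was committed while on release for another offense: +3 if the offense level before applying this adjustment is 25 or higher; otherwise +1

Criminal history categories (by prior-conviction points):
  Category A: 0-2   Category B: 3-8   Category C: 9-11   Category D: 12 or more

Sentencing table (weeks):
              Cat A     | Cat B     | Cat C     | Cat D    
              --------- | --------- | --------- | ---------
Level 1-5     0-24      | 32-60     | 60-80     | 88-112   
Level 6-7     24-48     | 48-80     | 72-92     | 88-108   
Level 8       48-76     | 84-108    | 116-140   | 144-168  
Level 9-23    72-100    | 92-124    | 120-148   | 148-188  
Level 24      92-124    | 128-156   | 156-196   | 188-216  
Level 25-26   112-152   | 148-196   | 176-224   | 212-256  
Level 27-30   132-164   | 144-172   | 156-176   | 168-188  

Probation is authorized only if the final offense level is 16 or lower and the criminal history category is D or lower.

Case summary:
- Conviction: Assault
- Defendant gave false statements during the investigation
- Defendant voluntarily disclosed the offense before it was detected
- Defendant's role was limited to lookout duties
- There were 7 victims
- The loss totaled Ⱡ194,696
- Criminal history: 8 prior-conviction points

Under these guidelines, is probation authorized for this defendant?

No

Base offense level for assault: 17.
A1 applies (level before this adjustment is 17 ≥ 11, so +3): 17 + 3 = 20.
A2 applies: 20 + 2 = 22.
A3 applies: 22 − 1 = 21.
A4 applies: 21 + 2 = 23.
A6 applies: 23 − 2 = 21.
Final offense level: 21.
Criminal history: 8 prior points → Category B (3-8).
Level 21 falls in the 9-23 band.
Grid: Level 9-23 × Category B = 92-124 weeks.
Probation check: level 21 > 16 and category B ≤ D → not eligible.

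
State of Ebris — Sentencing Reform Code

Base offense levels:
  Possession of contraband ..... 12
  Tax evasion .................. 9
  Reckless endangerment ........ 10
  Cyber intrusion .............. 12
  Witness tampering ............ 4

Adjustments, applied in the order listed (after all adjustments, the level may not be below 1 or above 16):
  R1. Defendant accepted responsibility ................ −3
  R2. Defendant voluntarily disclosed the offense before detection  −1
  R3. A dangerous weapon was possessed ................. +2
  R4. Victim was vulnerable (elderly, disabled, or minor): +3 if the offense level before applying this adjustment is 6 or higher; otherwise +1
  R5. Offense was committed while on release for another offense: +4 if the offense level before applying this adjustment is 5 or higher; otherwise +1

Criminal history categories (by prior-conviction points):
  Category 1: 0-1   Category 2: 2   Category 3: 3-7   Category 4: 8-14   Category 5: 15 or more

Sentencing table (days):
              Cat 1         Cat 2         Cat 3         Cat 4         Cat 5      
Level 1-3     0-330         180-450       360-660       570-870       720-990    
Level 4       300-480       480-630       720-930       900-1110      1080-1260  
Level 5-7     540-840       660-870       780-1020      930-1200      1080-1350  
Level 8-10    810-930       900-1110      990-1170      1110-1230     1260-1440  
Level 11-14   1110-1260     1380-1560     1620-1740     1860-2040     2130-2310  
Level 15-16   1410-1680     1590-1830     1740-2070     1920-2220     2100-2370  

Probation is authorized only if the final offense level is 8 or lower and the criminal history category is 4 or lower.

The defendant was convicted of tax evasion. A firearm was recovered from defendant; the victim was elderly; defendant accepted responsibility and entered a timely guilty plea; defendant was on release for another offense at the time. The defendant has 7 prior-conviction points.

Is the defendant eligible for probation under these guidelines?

Base offense level for tax evasion: 9.
R1 applies: 9 − 3 = 6.
R2 does not apply.
R3 applies: 6 + 2 = 8.
R4 applies (level before this adjustment is 8 ≥ 6, so +3): 8 + 3 = 11.
R5 applies (level before this adjustment is 11 ≥ 5, so +4): 11 + 4 = 15.
Final offense level: 15.
Criminal history: 7 prior points → Category 3 (3-7).
Level 15 falls in the 15-16 band.
Grid: Level 15-16 × Category 3 = 1740-2070 days.
Probation check: level 15 > 8 and category 3 ≤ 4 → not eligible.

No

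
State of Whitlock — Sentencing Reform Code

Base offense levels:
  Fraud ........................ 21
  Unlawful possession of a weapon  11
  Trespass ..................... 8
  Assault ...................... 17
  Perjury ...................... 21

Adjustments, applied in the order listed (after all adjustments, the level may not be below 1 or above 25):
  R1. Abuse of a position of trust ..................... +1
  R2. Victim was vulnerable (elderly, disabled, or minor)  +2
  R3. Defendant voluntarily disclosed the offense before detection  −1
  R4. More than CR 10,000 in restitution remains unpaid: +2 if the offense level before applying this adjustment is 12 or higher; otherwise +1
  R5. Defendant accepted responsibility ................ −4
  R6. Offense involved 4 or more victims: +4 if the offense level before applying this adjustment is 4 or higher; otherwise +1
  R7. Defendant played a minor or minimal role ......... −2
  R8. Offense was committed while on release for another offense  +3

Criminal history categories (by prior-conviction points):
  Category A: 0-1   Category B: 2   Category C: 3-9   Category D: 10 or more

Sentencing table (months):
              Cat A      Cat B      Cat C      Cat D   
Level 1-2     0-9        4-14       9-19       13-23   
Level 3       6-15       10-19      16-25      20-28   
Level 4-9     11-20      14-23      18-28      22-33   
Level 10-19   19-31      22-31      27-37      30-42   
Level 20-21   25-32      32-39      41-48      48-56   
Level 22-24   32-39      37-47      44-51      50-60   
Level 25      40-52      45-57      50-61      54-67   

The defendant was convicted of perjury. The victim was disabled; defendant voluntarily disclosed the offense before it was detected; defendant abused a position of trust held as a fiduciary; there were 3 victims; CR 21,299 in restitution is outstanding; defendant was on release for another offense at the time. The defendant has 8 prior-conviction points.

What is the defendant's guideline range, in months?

50-61 months

Base offense level for perjury: 21.
R1 applies: 21 + 1 = 22.
R2 applies: 22 + 2 = 24.
R3 applies: 24 − 1 = 23.
R4 applies (level before this adjustment is 23 ≥ 12, so +2): 23 + 2 = 25.
R5 does not apply.
R6 does not apply.
R8 applies: 25 + 3 = 28.
Level 28 exceeds the maximum of 25; capped at 25.
Final offense level: 25.
Criminal history: 8 prior points → Category C (3-9).
Level 25 falls in the 25 band.
Grid: Level 25 × Category C = 50-61 months.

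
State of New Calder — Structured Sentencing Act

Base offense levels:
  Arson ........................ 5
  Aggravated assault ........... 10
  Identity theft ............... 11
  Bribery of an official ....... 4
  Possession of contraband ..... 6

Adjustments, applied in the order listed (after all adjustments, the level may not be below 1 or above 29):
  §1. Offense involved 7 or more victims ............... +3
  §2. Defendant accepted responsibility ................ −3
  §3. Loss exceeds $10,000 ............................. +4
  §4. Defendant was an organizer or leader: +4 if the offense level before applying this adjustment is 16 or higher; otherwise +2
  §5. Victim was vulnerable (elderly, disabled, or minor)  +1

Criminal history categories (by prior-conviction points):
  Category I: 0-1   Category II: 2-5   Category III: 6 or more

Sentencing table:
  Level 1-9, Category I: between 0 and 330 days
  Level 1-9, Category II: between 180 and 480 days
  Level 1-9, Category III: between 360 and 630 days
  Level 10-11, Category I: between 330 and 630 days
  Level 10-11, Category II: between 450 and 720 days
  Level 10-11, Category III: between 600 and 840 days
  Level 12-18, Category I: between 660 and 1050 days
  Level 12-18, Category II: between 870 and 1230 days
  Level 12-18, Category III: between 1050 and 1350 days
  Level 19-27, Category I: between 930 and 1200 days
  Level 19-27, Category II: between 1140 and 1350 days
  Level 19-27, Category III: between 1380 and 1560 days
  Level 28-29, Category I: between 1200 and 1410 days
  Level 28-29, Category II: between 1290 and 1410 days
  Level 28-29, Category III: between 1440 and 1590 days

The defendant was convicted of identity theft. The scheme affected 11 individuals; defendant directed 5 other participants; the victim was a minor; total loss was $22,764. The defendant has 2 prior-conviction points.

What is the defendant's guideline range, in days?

Base offense level for identity theft: 11.
§1 applies: 11 + 3 = 14.
§2 does not apply.
§3 applies: 14 + 4 = 18.
§4 applies (level before this adjustment is 18 ≥ 16, so +4): 18 + 4 = 22.
§5 applies: 22 + 1 = 23.
Final offense level: 23.
Criminal history: 2 prior points → Category II (2-5).
Level 23 falls in the 19-27 band.
Grid: Level 19-27 × Category II = 1140-1350 days.

1140-1350 days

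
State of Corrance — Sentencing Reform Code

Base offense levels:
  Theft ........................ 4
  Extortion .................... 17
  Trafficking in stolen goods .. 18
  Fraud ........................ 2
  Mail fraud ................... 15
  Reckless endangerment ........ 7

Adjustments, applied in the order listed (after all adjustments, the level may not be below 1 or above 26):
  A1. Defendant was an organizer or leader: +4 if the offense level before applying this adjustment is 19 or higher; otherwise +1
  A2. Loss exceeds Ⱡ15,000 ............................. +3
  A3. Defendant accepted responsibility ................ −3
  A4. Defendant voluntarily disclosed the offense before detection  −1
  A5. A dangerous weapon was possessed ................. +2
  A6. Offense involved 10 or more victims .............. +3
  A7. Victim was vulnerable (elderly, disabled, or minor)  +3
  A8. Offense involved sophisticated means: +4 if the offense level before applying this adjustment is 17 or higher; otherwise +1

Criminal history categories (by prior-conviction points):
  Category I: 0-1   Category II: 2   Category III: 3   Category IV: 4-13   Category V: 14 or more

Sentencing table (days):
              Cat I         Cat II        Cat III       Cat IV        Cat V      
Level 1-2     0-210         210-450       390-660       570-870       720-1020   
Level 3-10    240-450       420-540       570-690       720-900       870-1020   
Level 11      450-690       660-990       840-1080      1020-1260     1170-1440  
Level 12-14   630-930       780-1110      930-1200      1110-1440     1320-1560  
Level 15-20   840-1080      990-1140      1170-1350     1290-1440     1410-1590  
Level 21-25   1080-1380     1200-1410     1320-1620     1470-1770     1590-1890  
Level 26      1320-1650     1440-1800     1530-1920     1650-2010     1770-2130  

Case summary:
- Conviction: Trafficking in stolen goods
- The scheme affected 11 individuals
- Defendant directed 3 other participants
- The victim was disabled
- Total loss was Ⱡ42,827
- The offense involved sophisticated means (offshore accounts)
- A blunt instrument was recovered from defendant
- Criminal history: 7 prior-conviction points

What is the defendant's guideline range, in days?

Base offense level for trafficking in stolen goods: 18.
A1 applies (level before this adjustment is 18 < 19, so +1): 18 + 1 = 19.
A2 applies: 19 + 3 = 22.
A3 does not apply.
A4 does not apply.
A5 applies: 22 + 2 = 24.
A6 applies: 24 + 3 = 27.
A7 applies: 27 + 3 = 30.
A8 applies (level before this adjustment is 30 ≥ 17, so +4): 30 + 4 = 34.
Level 34 exceeds the maximum of 26; capped at 26.
Final offense level: 26.
Criminal history: 7 prior points → Category IV (4-13).
Level 26 falls in the 26 band.
Grid: Level 26 × Category IV = 1650-2010 days.

1650-2010 days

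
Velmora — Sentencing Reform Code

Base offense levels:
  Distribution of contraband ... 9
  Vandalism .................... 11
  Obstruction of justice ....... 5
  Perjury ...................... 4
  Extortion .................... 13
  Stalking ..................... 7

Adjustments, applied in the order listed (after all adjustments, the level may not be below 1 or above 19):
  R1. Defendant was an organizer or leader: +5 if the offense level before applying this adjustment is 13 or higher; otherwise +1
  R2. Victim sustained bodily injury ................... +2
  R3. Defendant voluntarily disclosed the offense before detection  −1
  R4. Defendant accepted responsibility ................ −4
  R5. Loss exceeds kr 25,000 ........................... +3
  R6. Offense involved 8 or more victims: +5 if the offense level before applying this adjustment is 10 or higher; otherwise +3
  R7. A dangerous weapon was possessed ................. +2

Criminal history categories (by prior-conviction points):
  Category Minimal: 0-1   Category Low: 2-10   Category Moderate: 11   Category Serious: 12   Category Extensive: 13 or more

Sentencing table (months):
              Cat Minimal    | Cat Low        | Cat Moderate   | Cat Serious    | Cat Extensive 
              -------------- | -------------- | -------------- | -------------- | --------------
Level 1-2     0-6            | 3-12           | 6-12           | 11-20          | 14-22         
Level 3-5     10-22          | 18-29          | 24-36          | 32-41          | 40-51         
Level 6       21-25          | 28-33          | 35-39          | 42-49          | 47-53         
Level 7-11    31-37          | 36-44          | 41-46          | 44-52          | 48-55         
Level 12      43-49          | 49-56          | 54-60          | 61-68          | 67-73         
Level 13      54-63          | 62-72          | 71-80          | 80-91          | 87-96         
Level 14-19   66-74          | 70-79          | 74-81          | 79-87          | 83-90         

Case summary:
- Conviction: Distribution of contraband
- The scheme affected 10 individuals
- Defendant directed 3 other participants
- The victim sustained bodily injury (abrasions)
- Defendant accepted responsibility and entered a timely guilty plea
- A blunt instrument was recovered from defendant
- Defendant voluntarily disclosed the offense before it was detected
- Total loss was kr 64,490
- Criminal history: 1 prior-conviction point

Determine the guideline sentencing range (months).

66-74 months

Base offense level for distribution of contraband: 9.
R1 applies (level before this adjustment is 9 < 13, so +1): 9 + 1 = 10.
R2 applies: 10 + 2 = 12.
R3 applies: 12 − 1 = 11.
R4 applies: 11 − 4 = 7.
R5 applies: 7 + 3 = 10.
R6 applies (level before this adjustment is 10 ≥ 10, so +5): 10 + 5 = 15.
R7 applies: 15 + 2 = 17.
Final offense level: 17.
Criminal history: 1 prior point → Category Minimal (0-1).
Level 17 falls in the 14-19 band.
Grid: Level 14-19 × Category Minimal = 66-74 months.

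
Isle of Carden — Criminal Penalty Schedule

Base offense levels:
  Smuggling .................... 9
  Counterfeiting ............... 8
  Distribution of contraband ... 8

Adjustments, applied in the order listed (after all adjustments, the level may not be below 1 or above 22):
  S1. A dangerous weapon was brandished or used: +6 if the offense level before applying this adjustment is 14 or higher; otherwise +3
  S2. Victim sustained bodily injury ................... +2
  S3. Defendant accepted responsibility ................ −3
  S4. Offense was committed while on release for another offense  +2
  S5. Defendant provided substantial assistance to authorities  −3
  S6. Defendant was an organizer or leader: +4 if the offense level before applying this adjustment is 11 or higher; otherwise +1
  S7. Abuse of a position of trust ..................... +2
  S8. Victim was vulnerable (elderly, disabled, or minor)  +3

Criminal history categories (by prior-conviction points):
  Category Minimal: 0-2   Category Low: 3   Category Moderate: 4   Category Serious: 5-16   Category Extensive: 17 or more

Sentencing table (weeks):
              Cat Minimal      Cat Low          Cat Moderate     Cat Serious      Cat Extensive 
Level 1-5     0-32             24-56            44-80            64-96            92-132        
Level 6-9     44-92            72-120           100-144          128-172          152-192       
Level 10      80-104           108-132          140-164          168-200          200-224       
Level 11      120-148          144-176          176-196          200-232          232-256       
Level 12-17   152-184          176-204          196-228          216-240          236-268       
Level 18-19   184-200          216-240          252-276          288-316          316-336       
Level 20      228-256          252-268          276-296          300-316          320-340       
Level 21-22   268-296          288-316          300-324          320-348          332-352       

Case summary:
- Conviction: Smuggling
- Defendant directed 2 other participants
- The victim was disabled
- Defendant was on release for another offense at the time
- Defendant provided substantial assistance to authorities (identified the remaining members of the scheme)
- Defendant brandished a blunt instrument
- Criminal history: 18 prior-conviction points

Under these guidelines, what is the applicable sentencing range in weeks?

Base offense level for smuggling: 9.
S1 applies (level before this adjustment is 9 < 14, so +3): 9 + 3 = 12.
S3 does not apply.
S4 applies: 12 + 2 = 14.
S5 applies: 14 − 3 = 11.
S6 applies (level before this adjustment is 11 ≥ 11, so +4): 11 + 4 = 15.
S8 applies: 15 + 3 = 18.
Final offense level: 18.
Criminal history: 18 prior points → Category Extensive (17+).
Level 18 falls in the 18-19 band.
Grid: Level 18-19 × Category Extensive = 316-336 weeks.

316-336 weeks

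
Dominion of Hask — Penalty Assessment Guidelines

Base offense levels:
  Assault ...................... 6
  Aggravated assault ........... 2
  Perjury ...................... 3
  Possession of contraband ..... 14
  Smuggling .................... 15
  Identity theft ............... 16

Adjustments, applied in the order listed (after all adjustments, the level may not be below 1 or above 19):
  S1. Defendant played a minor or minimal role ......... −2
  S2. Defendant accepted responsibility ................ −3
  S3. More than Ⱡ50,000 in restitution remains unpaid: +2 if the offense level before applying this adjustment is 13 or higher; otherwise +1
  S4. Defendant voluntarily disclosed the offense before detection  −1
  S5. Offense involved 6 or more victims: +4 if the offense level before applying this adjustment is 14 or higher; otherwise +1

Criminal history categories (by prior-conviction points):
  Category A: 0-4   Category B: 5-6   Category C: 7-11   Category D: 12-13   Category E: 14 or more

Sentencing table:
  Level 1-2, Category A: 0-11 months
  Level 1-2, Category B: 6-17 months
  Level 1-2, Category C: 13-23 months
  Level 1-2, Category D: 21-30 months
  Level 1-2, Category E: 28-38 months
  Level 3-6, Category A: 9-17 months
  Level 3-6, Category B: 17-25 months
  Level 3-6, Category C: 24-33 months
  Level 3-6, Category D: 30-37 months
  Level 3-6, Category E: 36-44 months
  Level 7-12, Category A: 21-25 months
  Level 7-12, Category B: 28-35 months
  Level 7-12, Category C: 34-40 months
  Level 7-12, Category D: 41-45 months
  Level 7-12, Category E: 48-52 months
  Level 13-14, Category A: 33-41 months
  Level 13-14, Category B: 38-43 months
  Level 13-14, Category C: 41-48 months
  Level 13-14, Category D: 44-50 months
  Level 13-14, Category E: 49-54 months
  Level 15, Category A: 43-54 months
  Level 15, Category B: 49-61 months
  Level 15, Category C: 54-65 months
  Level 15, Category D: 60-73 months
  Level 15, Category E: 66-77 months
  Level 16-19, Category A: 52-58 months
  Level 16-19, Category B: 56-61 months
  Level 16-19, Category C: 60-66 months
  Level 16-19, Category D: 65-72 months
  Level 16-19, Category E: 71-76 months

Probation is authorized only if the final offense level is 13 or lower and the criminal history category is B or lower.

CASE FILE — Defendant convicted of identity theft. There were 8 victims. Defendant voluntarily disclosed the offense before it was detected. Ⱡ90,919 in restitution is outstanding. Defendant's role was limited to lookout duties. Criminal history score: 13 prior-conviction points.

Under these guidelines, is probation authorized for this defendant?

Base offense level for identity theft: 16.
S1 applies: 16 − 2 = 14.
S2 does not apply.
S3 applies (level before this adjustment is 14 ≥ 13, so +2): 14 + 2 = 16.
S4 applies: 16 − 1 = 15.
S5 applies (level before this adjustment is 15 ≥ 14, so +4): 15 + 4 = 19.
Final offense level: 19.
Criminal history: 13 prior points → Category D (12-13).
Level 19 falls in the 16-19 band.
Grid: Level 16-19 × Category D = 65-72 months.
Probation check: level 19 > 13 and category D > B → not eligible.

No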